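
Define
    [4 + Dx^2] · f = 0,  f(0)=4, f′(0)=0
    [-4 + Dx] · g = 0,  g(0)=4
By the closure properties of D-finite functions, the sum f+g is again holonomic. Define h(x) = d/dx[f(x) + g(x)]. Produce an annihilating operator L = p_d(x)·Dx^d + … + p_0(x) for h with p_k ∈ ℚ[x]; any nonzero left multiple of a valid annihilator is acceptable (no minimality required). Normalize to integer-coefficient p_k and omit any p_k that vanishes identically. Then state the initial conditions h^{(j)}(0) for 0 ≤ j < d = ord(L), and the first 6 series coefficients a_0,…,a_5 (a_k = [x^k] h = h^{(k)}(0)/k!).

f: a_k = 4, 0, -8, 0, 8/3, 0, …
g: a_k = 4, 16, 32, 128/3, 128/3, 512/15, …
Sum ⇒ L₀ = lclm(L_f,L_g) in ℚ(x)⟨Dx⟩.
h₀' ⇒ L via d/dx closure of L₀.
L = 16 - 4·Dx + 4·Dx^2 - Dx^3  (order 3).
h: a_k = 16, 48, 128, 544/3, 512/3, 672/5, …
ICs: h(0) = 16, h′(0) = 48, h′′(0) = 256.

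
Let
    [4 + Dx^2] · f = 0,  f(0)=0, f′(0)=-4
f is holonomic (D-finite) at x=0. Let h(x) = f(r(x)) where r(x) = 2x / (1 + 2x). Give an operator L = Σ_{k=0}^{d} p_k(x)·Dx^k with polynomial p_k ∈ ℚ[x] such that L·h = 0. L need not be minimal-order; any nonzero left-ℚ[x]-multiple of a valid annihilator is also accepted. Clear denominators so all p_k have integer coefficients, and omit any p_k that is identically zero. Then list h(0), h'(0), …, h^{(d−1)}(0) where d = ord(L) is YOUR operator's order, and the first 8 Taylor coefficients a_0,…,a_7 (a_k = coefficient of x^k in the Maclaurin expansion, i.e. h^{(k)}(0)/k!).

L = 16 + (4 + 24·x + 48·x^2 + 32·x^3)·Dx + (1 + 8·x + 24·x^2 + 32·x^3 + 16·x^4)·Dx^2  (order 2).
h: a_k = 0, -8, 16, -32/3, -64, 5504/15, -1280, 1131008/315, …
ICs: h(0) = 0, h′(0) = -8.

f: a_k = 0, -4, 0, 8/3, 0, -8/15, 0, 16/315, …
h₀=f(r): pull back L_f along r ⇒ L₀.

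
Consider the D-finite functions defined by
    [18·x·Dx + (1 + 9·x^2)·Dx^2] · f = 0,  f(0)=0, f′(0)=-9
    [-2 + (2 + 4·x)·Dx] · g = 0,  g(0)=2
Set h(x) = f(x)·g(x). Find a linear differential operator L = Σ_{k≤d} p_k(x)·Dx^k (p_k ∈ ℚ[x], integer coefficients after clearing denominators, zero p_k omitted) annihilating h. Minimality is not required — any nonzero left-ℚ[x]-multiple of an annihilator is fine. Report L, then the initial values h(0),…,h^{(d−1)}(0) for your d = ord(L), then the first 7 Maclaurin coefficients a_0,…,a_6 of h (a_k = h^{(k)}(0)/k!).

f: a_k = 0, -9, 0, 27, 0, -729/5, 0, …
g: a_k = 2, 2, -1, 1, -5/4, 7/4, -21/8, …
f·g: L₀ = L_f ⊗_s L_g, ord ≤ 2·1.
L = (3 - 18·x - 9·x^2) + (-2 + 14·x + 54·x^2 + 36·x^3)·Dx + (1 + 4·x + 13·x^2 + 36·x^3 + 36·x^4)·Dx^2  (order 2).
h: a_k = 0, -18, -18, 63, 45, -6147/20, -5607/20, …
ICs: h(0) = 0, h′(0) = -18.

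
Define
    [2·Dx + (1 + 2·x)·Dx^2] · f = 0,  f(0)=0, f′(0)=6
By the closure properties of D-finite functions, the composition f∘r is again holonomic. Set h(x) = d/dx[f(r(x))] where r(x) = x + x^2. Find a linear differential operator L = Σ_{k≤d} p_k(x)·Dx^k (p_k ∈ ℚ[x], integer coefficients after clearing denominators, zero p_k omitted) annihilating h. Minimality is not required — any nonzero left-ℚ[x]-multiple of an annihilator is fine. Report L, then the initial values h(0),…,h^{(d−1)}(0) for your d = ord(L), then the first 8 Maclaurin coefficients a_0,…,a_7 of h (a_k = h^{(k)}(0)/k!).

f: a_k = 0, 6, -6, 8, -12, 96/5, -32, 384/7, …
Change of var in L_f (x↦r) gives L₀.
Differentiate: ansatz ord ≤ ord L₀ ⇒ L.
L = (4·x + 4·x^2) + (1 + 4·x + 6·x^2 + 4·x^3)·Dx  (order 1).
h: a_k = 6, 0, -12, 24, -24, 0, 48, -96, …
ICs: h(0) = 6.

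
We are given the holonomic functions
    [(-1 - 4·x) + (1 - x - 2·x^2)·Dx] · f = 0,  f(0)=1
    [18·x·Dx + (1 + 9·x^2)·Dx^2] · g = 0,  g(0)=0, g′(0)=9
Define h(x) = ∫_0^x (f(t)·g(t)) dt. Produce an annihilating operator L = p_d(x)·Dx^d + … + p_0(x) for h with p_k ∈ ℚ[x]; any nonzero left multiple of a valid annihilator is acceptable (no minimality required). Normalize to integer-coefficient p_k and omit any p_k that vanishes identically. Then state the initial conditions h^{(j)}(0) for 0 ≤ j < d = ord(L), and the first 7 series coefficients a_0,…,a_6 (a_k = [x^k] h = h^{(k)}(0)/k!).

f: a_k = 1, 1, 3, 5, 11, 21, 43, …
g: a_k = 0, 9, 0, -27, 0, 729/5, 0, …
Product ⇒ symmetric product L₀, ord ≤ 2.
h=∫h₀ ⇒ L = L₀·Dx.
L = (4 + 18·x + 108·x^2)·Dx + (2 - 10·x + 36·x^2 + 108·x^3)·Dx^2 + (-1 + x - 7·x^2 + 9·x^3 + 18·x^4)·Dx^3  (order 3).
h: a_k = 0, 0, 9/2, 3, 0, 18/5, 273/10, …
ICs: h(0) = 0, h′(0) = 0, h′′(0) = 9.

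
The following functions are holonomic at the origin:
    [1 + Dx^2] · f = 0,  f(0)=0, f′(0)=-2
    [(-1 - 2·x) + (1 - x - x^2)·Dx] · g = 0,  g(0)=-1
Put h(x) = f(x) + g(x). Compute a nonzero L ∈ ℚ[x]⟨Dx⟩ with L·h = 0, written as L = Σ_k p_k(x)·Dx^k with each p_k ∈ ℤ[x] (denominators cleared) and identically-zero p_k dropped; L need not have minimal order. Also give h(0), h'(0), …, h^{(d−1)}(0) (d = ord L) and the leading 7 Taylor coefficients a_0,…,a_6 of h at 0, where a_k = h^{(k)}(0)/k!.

L = (-19 - 48·x - 31·x^2 - 24·x^3 - 5·x^4 - 2·x^5) + (5 - x - 4·x^2 - 7·x^3 - 6·x^4 - 3·x^5 - x^6)·Dx + (-19 - 48·x - 31·x^2 - 24·x^3 - 5·x^4 - 2·x^5)·Dx^2 + (5 - x - 4·x^2 - 7·x^3 - 6·x^4 - 3·x^5 - x^6)·Dx^3  (order 3).
h: a_k = -1, -3, -2, -8/3, -5, -481/60, -13, …
ICs: h(0) = -1, h′(0) = -3, h′′(0) = -4.

f: a_k = 0, -2, 0, 1/3, 0, -1/60, 0, …
g: a_k = -1, -1, -2, -3, -5, -8, -13, …
f+g: L₀ = lclm(L_f,L_g), ord ≤ 2+1.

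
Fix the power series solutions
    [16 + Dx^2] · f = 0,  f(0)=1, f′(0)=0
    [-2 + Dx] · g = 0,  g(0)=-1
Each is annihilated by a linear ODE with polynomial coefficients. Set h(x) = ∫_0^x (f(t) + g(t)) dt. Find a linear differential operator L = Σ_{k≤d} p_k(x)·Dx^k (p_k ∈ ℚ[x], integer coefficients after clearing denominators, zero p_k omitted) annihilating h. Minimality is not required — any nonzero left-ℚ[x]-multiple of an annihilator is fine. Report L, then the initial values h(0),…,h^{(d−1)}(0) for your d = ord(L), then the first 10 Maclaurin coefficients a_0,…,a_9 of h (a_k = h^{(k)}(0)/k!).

f: a_k = 1, 0, -8, 0, 32/3, 0, -256/45, 0, 512/315, 0, …
g: a_k = -1, -2, -2, -4/3, -2/3, -4/15, -4/45, -8/315, -2/315, -4/2835, …
h₀=f+g: left-lcm gives L₀, ord ≤ 3.
h=∫₀ˣh₀: take L = L₀·Dx.
L = -32·Dx + 16·Dx^2 - 2·Dx^3 + Dx^4  (order 4).
h: a_k = 0, 0, -1, -10/3, -1/3, 2, -2/45, -52/63, -1/315, 34/189, …
ICs: h(0) = 0, h′(0) = 0, h′′(0) = -2, h′′′(0) = -20.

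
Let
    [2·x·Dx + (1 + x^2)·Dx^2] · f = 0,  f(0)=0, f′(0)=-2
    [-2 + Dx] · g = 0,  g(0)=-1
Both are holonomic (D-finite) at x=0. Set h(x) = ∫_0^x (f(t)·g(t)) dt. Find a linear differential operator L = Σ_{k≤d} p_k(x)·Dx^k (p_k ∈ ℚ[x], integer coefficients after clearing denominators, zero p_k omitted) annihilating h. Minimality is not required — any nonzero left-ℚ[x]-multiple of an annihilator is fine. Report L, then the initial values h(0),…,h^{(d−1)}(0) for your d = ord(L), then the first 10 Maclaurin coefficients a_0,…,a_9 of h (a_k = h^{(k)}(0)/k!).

L = (4 - 4·x + 4·x^2)·Dx + (-4 + 2·x - 4·x^2)·Dx^2 + (1 + x^2)·Dx^3  (order 3).
h: a_k = 0, 0, 1, 4/3, 5/6, 4/15, 1/15, 4/63, 13/420, -52/2835, …
ICs: h(0) = 0, h′(0) = 0, h′′(0) = 2.

f: a_k = 0, -2, 0, 2/3, 0, -2/5, 0, 2/7, 0, -2/9, …
g: a_k = -1, -2, -2, -4/3, -2/3, -4/15, -4/45, -8/315, -2/315, -4/2835, …
Sym-product of L_f,L_g gives L₀ (≤ ord 2).
∫: right-multiply L₀ by Dx.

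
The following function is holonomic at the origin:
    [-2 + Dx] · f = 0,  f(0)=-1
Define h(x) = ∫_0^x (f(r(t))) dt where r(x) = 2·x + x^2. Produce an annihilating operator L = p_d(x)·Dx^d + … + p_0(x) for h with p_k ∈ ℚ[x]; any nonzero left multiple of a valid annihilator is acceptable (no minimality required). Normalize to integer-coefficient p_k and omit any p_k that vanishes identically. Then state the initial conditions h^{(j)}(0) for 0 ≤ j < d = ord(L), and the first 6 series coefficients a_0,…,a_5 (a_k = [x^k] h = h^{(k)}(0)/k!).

L = (-4 - 4·x)·Dx + Dx^2  (order 2).
h: a_k = 0, -1, -2, -10/3, -14/3, -86/15, …
ICs: h(0) = 0, h′(0) = -1.

f: a_k = -1, -2, -2, -4/3, -2/3, -4/15, …
Substitute x→r, Dx→(1/r')Dx; clear ⇒ L₀.
∫: right-multiply L₀ by Dx.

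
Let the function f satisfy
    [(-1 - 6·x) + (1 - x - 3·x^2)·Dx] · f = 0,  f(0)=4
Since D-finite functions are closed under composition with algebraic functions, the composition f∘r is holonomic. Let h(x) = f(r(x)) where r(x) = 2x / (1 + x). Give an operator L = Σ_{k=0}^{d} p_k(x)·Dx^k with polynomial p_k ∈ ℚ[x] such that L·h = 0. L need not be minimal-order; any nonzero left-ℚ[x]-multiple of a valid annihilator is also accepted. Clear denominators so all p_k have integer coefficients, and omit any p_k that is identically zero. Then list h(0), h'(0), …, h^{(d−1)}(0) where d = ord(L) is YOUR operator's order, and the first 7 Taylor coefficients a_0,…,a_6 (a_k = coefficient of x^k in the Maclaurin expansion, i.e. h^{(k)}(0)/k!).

f: a_k = 4, 4, 16, 28, 76, 160, 388, …
h₀=f(r): pull back L_f along r ⇒ L₀.
L = (2 + 26·x) + (-1 - x + 13·x^2 + 13·x^3)·Dx  (order 1).
h: a_k = 4, 8, 56, 104, 728, 1352, 9464, …
ICs: h(0) = 4.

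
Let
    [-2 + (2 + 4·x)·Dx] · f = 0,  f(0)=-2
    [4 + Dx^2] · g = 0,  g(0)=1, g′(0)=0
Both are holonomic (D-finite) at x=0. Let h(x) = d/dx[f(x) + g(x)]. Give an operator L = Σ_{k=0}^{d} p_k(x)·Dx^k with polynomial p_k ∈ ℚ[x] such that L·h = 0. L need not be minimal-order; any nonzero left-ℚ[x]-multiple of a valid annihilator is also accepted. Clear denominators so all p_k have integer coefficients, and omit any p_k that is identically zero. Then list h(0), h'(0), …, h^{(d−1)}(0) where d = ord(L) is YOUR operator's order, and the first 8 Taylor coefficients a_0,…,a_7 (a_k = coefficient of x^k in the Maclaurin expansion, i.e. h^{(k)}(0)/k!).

f: a_k = -2, -2, 1, -1, 5/4, -7/4, 21/8, -33/8, …
g: a_k = 1, 0, -2, 0, 2/3, 0, -4/45, 0, …
f+g: L₀ = lclm(L_f,L_g), ord ≤ 1+2.
h₀' ⇒ L via d/dx closure of L₀.
L = (-76 - 64·x - 64·x^2) + (-28 - 120·x - 192·x^2 - 128·x^3)·Dx + (-19 - 16·x - 16·x^2)·Dx^2 + (-7 - 30·x - 48·x^2 - 32·x^3)·Dx^3  (order 3).
h: a_k = -2, -2, -3, 23/3, -35/4, 913/60, -231/8, 135263/2520, …
ICs: h(0) = -2, h′(0) = -2, h′′(0) = -6.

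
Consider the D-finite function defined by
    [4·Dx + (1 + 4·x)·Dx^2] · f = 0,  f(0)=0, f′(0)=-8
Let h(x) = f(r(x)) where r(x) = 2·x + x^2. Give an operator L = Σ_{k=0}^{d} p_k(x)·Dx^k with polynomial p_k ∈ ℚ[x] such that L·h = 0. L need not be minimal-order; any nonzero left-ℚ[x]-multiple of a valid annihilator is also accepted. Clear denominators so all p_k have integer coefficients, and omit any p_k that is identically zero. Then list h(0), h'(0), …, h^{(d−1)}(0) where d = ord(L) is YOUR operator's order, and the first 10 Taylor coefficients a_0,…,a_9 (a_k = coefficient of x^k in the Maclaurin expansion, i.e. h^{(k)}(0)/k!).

L = (7 + 8·x + 4·x^2)·Dx + (1 + 9·x + 12·x^2 + 4·x^3)·Dx^2  (order 2).
h: a_k = 0, -16, 56, -832/3, 1552, -46336/5, 172928/3, -2581504/7, 2408576, -143822848/9, …
ICs: h(0) = 0, h′(0) = -16.

f: a_k = 0, -8, 16, -128/3, 128, -2048/5, 4096/3, -32768/7, 16384, -524288/9, …
Substitute x→r, Dx→(1/r')Dx; clear ⇒ L₀.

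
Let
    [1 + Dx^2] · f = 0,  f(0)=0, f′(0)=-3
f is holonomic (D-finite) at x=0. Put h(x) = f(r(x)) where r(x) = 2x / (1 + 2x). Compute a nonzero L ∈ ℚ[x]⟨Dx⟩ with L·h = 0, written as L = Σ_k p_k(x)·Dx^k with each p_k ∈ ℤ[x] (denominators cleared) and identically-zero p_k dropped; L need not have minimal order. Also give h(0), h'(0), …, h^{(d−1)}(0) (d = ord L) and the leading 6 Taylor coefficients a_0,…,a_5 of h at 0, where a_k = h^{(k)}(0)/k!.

f: a_k = 0, -3, 0, 1/2, 0, -1/40, …
Substitute x→r, Dx→(1/r')Dx; clear ⇒ L₀.
L = 4 + (4 + 24·x + 48·x^2 + 32·x^3)·Dx + (1 + 8·x + 24·x^2 + 32·x^3 + 16·x^4)·Dx^2  (order 2).
h: a_k = 0, -6, 12, -20, 24, -4/5, …
ICs: h(0) = 0, h′(0) = -6.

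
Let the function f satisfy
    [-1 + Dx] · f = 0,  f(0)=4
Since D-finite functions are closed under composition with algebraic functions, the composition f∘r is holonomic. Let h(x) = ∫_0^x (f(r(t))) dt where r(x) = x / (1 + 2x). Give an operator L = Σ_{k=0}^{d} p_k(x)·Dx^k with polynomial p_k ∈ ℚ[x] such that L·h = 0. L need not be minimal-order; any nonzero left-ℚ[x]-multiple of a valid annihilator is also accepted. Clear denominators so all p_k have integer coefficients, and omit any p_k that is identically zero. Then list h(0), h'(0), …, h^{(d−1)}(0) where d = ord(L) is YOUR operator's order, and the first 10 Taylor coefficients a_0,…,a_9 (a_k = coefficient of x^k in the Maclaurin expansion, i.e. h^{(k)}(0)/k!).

L = -Dx + (1 + 4·x + 4·x^2)·Dx^2  (order 2).
h: a_k = 0, 4, 2, -2, 13/6, -71/30, 49/20, -2699/1260, 9157/10080, 68731/30240, …
ICs: h(0) = 0, h′(0) = 4.

f: a_k = 4, 4, 2, 2/3, 1/6, 1/30, 1/180, 1/1260, 1/10080, 1/90720, …
h₀=f(r): pull back L_f along r ⇒ L₀.
Integrate: L := L₀·Dx.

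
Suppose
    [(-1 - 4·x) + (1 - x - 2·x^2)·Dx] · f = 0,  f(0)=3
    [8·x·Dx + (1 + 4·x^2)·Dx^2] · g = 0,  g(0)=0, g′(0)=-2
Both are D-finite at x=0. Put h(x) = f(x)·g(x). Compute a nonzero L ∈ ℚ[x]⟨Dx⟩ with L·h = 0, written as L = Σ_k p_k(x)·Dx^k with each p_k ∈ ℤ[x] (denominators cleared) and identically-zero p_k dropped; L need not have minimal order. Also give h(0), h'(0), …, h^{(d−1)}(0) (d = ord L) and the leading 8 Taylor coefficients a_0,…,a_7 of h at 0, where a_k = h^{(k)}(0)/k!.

L = (4 + 8·x + 48·x^2) + (2 + 16·x^2 + 48·x^3)·Dx + (-1 + x - 2·x^2 + 4·x^3 + 8·x^4)·Dx^2  (order 2).
h: a_k = 0, -6, -6, -10, -22, -306/5, -526/5, -6046/35, …
ICs: h(0) = 0, h′(0) = -6.

f: a_k = 3, 3, 9, 15, 33, 63, 129, 255, …
g: a_k = 0, -2, 0, 8/3, 0, -32/5, 0, 128/7, …
f·g: L₀ = L_f ⊗_s L_g, ord ≤ 1·2.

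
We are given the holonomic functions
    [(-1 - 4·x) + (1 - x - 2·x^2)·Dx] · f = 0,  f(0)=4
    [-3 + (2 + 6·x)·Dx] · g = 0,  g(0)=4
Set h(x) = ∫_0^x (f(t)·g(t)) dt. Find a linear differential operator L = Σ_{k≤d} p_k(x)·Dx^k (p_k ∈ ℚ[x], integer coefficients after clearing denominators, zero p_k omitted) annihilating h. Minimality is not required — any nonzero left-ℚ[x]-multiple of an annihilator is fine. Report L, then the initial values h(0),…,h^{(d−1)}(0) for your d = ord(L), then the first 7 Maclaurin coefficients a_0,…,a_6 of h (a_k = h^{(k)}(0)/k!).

L = (5 + 11·x + 18·x^2)·Dx + (-2 - 4·x + 10·x^2 + 12·x^3)·Dx^2  (order 2).
h: a_k = 0, 16, 20, 18, 161/4, 1747/40, 3449/32, …
ICs: h(0) = 0, h′(0) = 16.

f: a_k = 4, 4, 12, 20, 44, 84, 172, …
g: a_k = 4, 6, -9/2, 27/4, -405/32, 1701/64, -15309/256, …
Product ⇒ symmetric product L₀, ord ≤ 1.
∫: right-multiply L₀ by Dx.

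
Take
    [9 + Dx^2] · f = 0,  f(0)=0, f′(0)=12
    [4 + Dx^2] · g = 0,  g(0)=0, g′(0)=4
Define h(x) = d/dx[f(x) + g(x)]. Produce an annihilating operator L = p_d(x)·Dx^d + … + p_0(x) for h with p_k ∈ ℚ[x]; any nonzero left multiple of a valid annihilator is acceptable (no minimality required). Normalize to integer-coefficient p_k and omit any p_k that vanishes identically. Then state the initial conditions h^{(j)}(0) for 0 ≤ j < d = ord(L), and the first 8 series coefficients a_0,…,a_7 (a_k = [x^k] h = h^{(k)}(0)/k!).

f: a_k = 0, 12, 0, -18, 0, 81/10, 0, -243/140, …
g: a_k = 0, 4, 0, -8/3, 0, 8/15, 0, -16/315, …
Sum ⇒ L₀ = lclm(L_f,L_g) in ℚ(x)⟨Dx⟩.
h=h₀': d/dx-closure on L₀ ⇒ L.
L = 36 + 13·Dx^2 + Dx^4  (order 4).
h: a_k = 16, 0, -62, 0, 259/6, 0, -2251/180, 0, …
ICs: h(0) = 16, h′(0) = 0, h′′(0) = -124, h′′′(0) = 0.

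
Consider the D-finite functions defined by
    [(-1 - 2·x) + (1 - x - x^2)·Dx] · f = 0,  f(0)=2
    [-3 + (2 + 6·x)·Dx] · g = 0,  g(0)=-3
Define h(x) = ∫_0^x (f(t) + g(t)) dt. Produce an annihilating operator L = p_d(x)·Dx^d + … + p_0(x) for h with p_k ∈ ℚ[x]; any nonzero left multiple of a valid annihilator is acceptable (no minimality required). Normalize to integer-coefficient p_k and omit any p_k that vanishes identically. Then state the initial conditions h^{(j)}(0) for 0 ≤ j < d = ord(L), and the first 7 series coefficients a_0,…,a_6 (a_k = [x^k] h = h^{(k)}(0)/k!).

L = (-33 - 117·x - 117·x^2 - 90·x^3)·Dx + (25 + 102·x + 303·x^2 + 378·x^3 + 225·x^4)·Dx^2 + (2 - 22·x - 90·x^2 + 38·x^3 + 198·x^4 + 90·x^5)·Dx^3  (order 3).
h: a_k = 0, -1, -5/4, 59/24, 15/64, 499/128, -1007/1536, …
ICs: h(0) = 0, h′(0) = -1, h′′(0) = -5/2.

f: a_k = 2, 2, 4, 6, 10, 16, 26, …
g: a_k = -3, -9/2, 27/8, -81/16, 1215/128, -5103/256, 45927/1024, …
f+g: L₀ = lclm(L_f,L_g), ord ≤ 1+1.
∫: right-multiply L₀ by Dx.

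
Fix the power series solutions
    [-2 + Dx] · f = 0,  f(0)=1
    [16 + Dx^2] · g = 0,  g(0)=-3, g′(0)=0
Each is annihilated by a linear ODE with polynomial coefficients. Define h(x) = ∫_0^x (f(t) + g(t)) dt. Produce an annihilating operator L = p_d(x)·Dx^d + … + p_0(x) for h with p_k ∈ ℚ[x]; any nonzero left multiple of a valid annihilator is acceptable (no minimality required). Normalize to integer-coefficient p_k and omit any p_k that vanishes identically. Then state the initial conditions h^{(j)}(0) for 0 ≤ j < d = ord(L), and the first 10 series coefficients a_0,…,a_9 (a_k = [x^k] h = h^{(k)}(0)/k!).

L = -32·Dx + 16·Dx^2 - 2·Dx^3 + Dx^4  (order 4).
h: a_k = 0, -2, 1, 26/3, 1/3, -94/15, 2/45, 772/315, 1/315, -1534/2835, …
ICs: h(0) = 0, h′(0) = -2, h′′(0) = 2, h′′′(0) = 52.

f: a_k = 1, 2, 2, 4/3, 2/3, 4/15, 4/45, 8/315, 2/315, 4/2835, …
g: a_k = -3, 0, 24, 0, -32, 0, 256/15, 0, -512/105, 0, …
f+g: L₀ = lclm(L_f,L_g), ord ≤ 1+2.
h=∫h₀ ⇒ L = L₀·Dx.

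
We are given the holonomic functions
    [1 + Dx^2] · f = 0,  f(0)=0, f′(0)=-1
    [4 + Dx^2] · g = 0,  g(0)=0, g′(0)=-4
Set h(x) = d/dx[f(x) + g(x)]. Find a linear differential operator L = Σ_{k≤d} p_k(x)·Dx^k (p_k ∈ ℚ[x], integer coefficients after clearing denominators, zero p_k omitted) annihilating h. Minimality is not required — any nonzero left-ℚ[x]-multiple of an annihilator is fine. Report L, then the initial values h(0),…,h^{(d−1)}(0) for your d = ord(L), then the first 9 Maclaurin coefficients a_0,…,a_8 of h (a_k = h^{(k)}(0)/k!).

L = 4 + 5·Dx^2 + Dx^4  (order 4).
h: a_k = -5, 0, 17/2, 0, -65/24, 0, 257/720, 0, -205/8064, …
ICs: h(0) = -5, h′(0) = 0, h′′(0) = 17, h′′′(0) = 0.

f: a_k = 0, -1, 0, 1/6, 0, -1/120, 0, 1/5040, 0, …
g: a_k = 0, -4, 0, 8/3, 0, -8/15, 0, 16/315, 0, …
Sum ⇒ L₀ = lclm(L_f,L_g) in ℚ(x)⟨Dx⟩.
h=h₀': d/dx-closure on L₀ ⇒ L.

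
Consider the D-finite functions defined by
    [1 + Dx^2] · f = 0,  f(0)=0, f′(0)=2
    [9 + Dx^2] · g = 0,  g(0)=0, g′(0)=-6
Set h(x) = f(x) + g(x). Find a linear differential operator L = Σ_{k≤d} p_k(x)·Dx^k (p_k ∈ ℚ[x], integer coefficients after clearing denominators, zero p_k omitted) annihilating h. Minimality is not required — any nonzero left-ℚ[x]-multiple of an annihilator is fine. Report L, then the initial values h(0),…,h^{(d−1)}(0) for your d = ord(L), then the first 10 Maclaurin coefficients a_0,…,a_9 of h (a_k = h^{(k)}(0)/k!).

f: a_k = 0, 2, 0, -1/3, 0, 1/60, 0, -1/2520, 0, 1/181440, …
g: a_k = 0, -6, 0, 9, 0, -81/20, 0, 243/280, 0, -243/2240, …
Weyl lclm of L_f,L_g ⇒ L₀ (ord ≤ 4).
L = 9 + 10·Dx^2 + Dx^4  (order 4).
h: a_k = 0, -4, 0, 26/3, 0, -121/30, 0, 1093/1260, 0, -9841/90720, …
ICs: h(0) = 0, h′(0) = -4, h′′(0) = 0, h′′′(0) = 52.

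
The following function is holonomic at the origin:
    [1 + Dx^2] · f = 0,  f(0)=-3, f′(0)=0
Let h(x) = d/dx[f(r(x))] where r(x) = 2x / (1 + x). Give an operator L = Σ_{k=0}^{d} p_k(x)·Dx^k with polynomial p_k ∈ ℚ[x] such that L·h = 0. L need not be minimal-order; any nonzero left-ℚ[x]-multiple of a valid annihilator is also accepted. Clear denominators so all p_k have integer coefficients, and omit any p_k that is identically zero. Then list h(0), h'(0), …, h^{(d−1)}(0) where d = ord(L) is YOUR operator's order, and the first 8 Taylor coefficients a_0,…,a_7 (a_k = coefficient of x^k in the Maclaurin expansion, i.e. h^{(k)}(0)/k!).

L = (10 + 12·x + 6·x^2) + (6 + 18·x + 18·x^2 + 6·x^3)·Dx + (1 + 4·x + 6·x^2 + 4·x^3 + x^4)·Dx^2  (order 2).
h: a_k = 0, 12, -36, 64, -80, 308/5, 84/5, -18832/105, …
ICs: h(0) = 0, h′(0) = 12.

f: a_k = -3, 0, 3/2, 0, -1/8, 0, 1/240, 0, …
L₀ from L_f via x↦r, Dx↦r'^{-1}Dx.
h=h₀': d/dx-closure on L₀ ⇒ L.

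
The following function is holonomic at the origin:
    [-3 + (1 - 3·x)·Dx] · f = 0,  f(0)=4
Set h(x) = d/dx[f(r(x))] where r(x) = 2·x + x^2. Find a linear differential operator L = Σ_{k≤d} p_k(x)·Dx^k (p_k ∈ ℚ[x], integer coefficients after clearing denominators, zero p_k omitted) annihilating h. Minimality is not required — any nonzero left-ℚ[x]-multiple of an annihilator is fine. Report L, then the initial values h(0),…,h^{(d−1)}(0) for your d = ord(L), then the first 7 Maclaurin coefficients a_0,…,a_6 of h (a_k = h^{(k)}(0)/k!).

f: a_k = 4, 12, 36, 108, 324, 972, 2916, …
Substitute x→r, Dx→(1/r')Dx; clear ⇒ L₀.
Differentiate: ansatz ord ≤ ord L₀ ⇒ L.
L = (13 + 18·x + 9·x^2) + (-1 + 5·x + 9·x^2 + 3·x^3)·Dx  (order 1).
h: a_k = 24, 312, 3024, 26064, 210600, 1633608, 12319776, …
ICs: h(0) = 24.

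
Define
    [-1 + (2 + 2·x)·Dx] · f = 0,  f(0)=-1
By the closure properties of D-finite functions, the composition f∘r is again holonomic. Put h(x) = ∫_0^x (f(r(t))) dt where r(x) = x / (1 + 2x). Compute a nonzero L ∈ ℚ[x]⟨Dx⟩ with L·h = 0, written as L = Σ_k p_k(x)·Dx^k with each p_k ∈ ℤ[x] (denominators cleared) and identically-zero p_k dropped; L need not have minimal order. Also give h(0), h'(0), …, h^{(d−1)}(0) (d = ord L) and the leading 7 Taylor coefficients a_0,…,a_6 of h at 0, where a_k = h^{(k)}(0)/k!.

f: a_k = -1, -1/2, 1/8, -1/16, 5/128, -7/256, 21/1024, …
h₀=f(r): pull back L_f along r ⇒ L₀.
Integrate: L := L₀·Dx.
L = -Dx + (2 + 10·x + 12·x^2)·Dx^2  (order 2).
h: a_k = 0, -1, -1/4, 3/8, -41/64, 757/640, -1181/512, …
ICs: h(0) = 0, h′(0) = -1.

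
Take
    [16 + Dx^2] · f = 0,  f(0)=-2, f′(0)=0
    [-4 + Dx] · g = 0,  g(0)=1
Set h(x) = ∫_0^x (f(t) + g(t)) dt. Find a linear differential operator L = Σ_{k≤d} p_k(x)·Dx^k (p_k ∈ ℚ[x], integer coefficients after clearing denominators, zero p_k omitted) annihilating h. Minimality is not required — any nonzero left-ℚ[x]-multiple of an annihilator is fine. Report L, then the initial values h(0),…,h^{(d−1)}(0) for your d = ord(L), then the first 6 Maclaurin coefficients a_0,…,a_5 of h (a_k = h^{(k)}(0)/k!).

f: a_k = -2, 0, 16, 0, -64/3, 0, …
g: a_k = 1, 4, 8, 32/3, 32/3, 128/15, …
L₀ := lclm(L_f,L_g); ord L₀ ≤ 2+1.
h=∫h₀ ⇒ L = L₀·Dx.
L = -64·Dx + 16·Dx^2 - 4·Dx^3 + Dx^4  (order 4).
h: a_k = 0, -1, 2, 8, 8/3, -32/15, …
ICs: h(0) = 0, h′(0) = -1, h′′(0) = 4, h′′′(0) = 48.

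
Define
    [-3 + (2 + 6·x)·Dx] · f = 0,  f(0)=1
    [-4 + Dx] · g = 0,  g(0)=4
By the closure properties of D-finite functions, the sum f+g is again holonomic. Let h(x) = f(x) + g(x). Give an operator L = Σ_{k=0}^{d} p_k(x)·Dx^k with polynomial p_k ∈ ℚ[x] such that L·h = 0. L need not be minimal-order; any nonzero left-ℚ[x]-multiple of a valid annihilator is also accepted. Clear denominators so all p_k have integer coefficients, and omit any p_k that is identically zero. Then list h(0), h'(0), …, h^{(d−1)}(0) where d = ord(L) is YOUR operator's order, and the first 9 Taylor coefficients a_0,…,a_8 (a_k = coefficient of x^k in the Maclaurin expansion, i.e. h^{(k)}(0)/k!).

f: a_k = 1, 3/2, -9/8, 27/16, -405/128, 1701/256, -15309/1024, 72171/2048, -2814669/32768, …
g: a_k = 4, 16, 32, 128/3, 128/3, 512/15, 1024/45, 4096/315, 2048/315, …
f+g: L₀ = lclm(L_f,L_g), ord ≤ 1+1.
L = (132 + 288·x) + (-73 - 384·x - 576·x^2)·Dx + (10 + 78·x + 144·x^2)·Dx^2  (order 2).
h: a_k = 5, 35/2, 247/8, 2129/48, 15169/384, 156587/3840, 359671/46080, 31122473/645120, -819511871/10321920, …
ICs: h(0) = 5, h′(0) = 35/2.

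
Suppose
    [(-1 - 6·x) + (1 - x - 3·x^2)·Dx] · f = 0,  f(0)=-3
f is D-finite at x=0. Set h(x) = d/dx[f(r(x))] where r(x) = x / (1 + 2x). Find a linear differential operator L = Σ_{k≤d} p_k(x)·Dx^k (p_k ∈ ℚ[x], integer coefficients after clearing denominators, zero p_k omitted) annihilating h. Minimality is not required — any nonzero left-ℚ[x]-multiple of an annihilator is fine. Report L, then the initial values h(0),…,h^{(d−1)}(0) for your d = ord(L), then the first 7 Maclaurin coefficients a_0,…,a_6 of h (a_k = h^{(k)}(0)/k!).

L = (4 + 6·x + 30·x^2 + 32·x^3) + (-1 - 13·x - 45·x^2 - 38·x^3 + 16·x^4)·Dx  (order 1).
h: a_k = -3, -12, 45, -204, 840, -3330, 12831, …
ICs: h(0) = -3.

f: a_k = -3, -3, -12, -21, -57, -120, -291, …
Substitute x→r, Dx→(1/r')Dx; clear ⇒ L₀.
h=h₀': d/dx-closure on L₀ ⇒ L.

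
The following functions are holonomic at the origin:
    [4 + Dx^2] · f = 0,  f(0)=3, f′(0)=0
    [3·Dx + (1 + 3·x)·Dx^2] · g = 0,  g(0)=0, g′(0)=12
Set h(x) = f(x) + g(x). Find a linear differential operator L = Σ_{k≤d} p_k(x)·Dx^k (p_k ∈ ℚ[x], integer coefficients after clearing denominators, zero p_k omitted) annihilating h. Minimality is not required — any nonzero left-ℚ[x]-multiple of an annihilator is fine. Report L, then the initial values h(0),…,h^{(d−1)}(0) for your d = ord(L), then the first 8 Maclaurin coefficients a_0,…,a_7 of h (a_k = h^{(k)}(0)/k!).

L = (348 + 144·x + 216·x^2)·Dx + (44 + 180·x + 216·x^2 + 216·x^3)·Dx^2 + (87 + 36·x + 54·x^2)·Dx^3 + (11 + 45·x + 54·x^2 + 54·x^3)·Dx^4  (order 4).
h: a_k = 3, 12, -24, 36, -79, 972/5, -7294/15, 8748/7, …
ICs: h(0) = 3, h′(0) = 12, h′′(0) = -48, h′′′(0) = 216.

f: a_k = 3, 0, -6, 0, 2, 0, -4/15, 0, …
g: a_k = 0, 12, -18, 36, -81, 972/5, -486, 8748/7, …
h₀=f+g: left-lcm gives L₀, ord ≤ 4.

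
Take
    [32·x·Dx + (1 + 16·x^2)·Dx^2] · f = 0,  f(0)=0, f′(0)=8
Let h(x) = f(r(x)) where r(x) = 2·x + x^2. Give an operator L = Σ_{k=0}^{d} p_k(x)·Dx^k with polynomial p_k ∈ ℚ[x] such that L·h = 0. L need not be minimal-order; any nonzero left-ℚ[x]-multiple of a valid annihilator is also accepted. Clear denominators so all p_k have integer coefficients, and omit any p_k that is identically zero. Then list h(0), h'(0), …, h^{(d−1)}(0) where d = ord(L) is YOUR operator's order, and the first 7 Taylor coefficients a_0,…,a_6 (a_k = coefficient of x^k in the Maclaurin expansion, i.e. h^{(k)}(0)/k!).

L = (-1 + 128·x + 256·x^2 + 192·x^3 + 48·x^4)·Dx + (1 + x + 64·x^2 + 128·x^3 + 80·x^4 + 16·x^5)·Dx^2  (order 2).
h: a_k = 0, 16, 8, -1024/3, -512, 64256/5, 98176/3, …
ICs: h(0) = 0, h′(0) = 16.

f: a_k = 0, 8, 0, -128/3, 0, 2048/5, 0, …
Substitute x→r, Dx→(1/r')Dx; clear ⇒ L₀.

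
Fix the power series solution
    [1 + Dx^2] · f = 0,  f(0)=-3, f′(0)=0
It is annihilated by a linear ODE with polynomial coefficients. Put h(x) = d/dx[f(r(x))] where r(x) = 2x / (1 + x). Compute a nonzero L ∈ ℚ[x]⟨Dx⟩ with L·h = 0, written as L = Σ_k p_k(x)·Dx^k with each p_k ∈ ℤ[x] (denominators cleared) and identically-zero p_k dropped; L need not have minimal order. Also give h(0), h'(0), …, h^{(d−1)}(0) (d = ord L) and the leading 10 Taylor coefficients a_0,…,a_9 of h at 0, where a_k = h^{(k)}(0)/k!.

f: a_k = -3, 0, 3/2, 0, -1/8, 0, 1/240, 0, -1/13440, 0, …
L₀ from L_f via x↦r, Dx↦r'^{-1}Dx.
h₀' ⇒ L via d/dx closure of L₀.
L = (10 + 12·x + 6·x^2) + (6 + 18·x + 18·x^2 + 6·x^3)·Dx + (1 + 4·x + 6·x^2 + 4·x^3 + x^4)·Dx^2  (order 2).
h: a_k = 0, 12, -36, 64, -80, 308/5, 84/5, -18832/105, 15504/35, -766252/945, …
ICs: h(0) = 0, h′(0) = 12.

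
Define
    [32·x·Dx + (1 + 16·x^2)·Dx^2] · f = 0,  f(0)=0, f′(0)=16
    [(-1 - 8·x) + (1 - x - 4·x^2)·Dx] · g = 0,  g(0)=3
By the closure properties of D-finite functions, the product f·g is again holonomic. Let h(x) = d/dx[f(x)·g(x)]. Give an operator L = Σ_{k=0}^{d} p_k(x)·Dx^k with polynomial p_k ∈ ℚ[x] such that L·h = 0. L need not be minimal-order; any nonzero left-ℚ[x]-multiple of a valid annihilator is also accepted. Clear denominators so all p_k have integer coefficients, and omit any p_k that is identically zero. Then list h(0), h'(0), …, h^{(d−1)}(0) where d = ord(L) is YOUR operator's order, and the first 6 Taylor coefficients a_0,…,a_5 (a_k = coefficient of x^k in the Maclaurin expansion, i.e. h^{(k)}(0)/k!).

L = (-16 + 3072·x^2 + 6144·x^3 + 36864·x^4) + (7 + 64·x + 48·x^2 + 256·x^3 + 6144·x^4 + 24576·x^5)·Dx + (-1 - 3·x - 56·x^2 + 16·x^3 - 448·x^4 + 1024·x^5 + 3072·x^6)·Dx^2  (order 2).
h: a_k = 48, 96, -48, 704, 12848, 98208/5, …
ICs: h(0) = 48, h′(0) = 96.

f: a_k = 0, 16, 0, -256/3, 0, 4096/5, …
g: a_k = 3, 3, 15, 27, 87, 195, …
L₀ := L_f ⊗_s L_g (sym. prod.), ord ≤ 2.
h₀' ⇒ L via d/dx closure of L₀.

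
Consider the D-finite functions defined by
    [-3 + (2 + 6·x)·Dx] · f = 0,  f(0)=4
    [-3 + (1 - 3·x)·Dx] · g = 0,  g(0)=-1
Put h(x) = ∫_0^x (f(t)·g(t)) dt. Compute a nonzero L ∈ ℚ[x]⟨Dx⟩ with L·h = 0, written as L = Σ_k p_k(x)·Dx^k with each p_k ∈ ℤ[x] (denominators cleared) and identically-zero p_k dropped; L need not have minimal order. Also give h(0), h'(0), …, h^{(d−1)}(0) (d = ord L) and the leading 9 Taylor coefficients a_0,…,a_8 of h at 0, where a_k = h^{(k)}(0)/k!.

L = (9 + 9·x)·Dx + (-2 + 18·x^2)·Dx^2  (order 2).
h: a_k = 0, -4, -9, -33/2, -621/16, -14499/160, -29565/128, -1049031/1792, -6366357/4096, …
ICs: h(0) = 0, h′(0) = -4.

f: a_k = 4, 6, -9/2, 27/4, -405/32, 1701/64, -15309/256, 72171/512, -2814669/8192, …
g: a_k = -1, -3, -9, -27, -81, -243, -729, -2187, -6561, …
Product ⇒ symmetric product L₀, ord ≤ 1.
h=∫₀ˣh₀: take L = L₀·Dx.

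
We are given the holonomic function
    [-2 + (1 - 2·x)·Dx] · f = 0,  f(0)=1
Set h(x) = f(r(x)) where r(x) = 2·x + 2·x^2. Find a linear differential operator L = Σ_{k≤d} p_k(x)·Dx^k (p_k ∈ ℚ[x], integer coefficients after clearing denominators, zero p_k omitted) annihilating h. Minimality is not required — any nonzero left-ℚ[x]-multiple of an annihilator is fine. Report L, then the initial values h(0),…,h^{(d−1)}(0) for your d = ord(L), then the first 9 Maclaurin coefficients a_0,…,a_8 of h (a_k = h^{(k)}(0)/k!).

f: a_k = 1, 2, 4, 8, 16, 32, 64, 128, 256, …
L₀ from L_f via x↦r, Dx↦r'^{-1}Dx.
L = (4 + 8·x) + (-1 + 4·x + 4·x^2)·Dx  (order 1).
h: a_k = 1, 4, 20, 96, 464, 2240, 10816, 52224, 252160, …
ICs: h(0) = 1.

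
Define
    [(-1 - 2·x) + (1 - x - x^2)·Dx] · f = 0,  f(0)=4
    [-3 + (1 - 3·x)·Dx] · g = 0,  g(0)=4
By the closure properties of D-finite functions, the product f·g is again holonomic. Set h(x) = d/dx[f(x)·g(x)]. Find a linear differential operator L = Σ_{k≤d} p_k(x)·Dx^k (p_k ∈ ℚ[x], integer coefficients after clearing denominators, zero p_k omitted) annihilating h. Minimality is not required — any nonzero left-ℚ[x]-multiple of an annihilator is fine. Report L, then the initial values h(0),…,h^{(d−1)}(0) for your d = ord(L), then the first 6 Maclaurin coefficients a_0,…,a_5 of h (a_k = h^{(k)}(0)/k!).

f: a_k = 4, 4, 8, 12, 20, 32, …
g: a_k = 4, 12, 36, 108, 324, 972, …
f·g: L₀ = L_f ⊗_s L_g, ord ≤ 1·1.
Differentiate: ansatz ord ≤ ord L₀ ⇒ L.
L = (28 - 66·x - 48·x^2 + 96·x^3 + 108·x^4) + (-4 + 20·x - 15·x^2 - 40·x^3 + 30·x^4 + 27·x^5)·Dx  (order 1).
h: a_k = 64, 448, 2160, 8960, 34240, 124512, …
ICs: h(0) = 64.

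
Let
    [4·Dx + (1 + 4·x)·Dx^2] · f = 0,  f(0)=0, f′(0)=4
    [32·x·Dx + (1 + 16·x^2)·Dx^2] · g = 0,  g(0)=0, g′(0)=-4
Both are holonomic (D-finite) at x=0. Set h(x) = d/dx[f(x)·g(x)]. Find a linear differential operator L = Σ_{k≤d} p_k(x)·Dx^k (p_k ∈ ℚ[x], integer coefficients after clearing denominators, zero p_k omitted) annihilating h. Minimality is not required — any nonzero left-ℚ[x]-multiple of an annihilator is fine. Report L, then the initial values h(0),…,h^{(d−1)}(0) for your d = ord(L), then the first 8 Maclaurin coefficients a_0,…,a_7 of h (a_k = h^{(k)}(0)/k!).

L = (1536 + 11264·x + 81920·x^2 + 638976·x^3 + 1966080·x^4 + 3407872·x^5 + 4194304·x^7) + (288 + 7936·x + 78848·x^2 + 495616·x^3 + 2228224·x^4 + 6094848·x^5 + 9175040·x^6 + 3145728·x^7 + 14680064·x^8)·Dx + (48 + 1024·x + 12288·x^2 + 79872·x^3 + 368640·x^4 + 1277952·x^5 + 3145728·x^6 + 4718592·x^7 + 3145728·x^8 + 8388608·x^9)·Dx^2 + (5 + 72·x + 592·x^2 + 3584·x^3 + 16896·x^4 + 61440·x^5 + 172032·x^6 + 393216·x^7 + 589824·x^8 + 524288·x^9 + 1048576·x^10)·Dx^3  (order 3).
h: a_k = 0, -32, 96, 0, 1280/3, -106496/15, 315392/15, 0, …
ICs: h(0) = 0, h′(0) = -32, h′′(0) = 192.

f: a_k = 0, 4, -8, 64/3, -64, 1024/5, -2048/3, 16384/7, …
g: a_k = 0, -4, 0, 64/3, 0, -1024/5, 0, 16384/7, …
L₀ := L_f ⊗_s L_g (sym. prod.), ord ≤ 4.
h₀' ⇒ L via d/dx closure of L₀.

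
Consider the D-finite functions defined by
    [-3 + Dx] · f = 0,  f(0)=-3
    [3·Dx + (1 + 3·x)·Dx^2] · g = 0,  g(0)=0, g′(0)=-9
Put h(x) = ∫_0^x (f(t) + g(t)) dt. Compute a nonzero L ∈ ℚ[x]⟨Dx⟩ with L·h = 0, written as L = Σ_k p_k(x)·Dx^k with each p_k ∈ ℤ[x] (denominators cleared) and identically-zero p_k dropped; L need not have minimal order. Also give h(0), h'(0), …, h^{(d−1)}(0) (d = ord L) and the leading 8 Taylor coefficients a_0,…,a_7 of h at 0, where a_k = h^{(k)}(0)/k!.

L = (-27 - 27·x)·Dx^2 + (3 - 18·x - 27·x^2)·Dx^3 + (2 + 9·x + 9·x^2)·Dx^4  (order 4).
h: a_k = 0, -3, -9, 0, -81/8, 81/8, -405/16, 4131/80, …
ICs: h(0) = 0, h′(0) = -3, h′′(0) = -18, h′′′(0) = 0.

f: a_k = -3, -9, -27/2, -27/2, -81/8, -243/40, -243/80, -729/560, …
g: a_k = 0, -9, 27/2, -27, 243/4, -729/5, 729/2, -6561/7, …
h₀=f+g: left-lcm gives L₀, ord ≤ 3.
Integrate: L := L₀·Dx.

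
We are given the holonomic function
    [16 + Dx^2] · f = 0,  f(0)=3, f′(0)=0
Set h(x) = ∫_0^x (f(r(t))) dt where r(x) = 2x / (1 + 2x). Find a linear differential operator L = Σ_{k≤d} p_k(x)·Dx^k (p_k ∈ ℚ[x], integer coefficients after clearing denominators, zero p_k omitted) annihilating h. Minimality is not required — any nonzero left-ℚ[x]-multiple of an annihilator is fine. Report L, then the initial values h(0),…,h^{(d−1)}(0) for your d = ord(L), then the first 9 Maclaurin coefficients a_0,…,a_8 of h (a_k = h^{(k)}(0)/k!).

f: a_k = 3, 0, -24, 0, 32, 0, -256/15, 0, 512/105, …
h₀=f(r): pull back L_f along r ⇒ L₀.
h=∫₀ˣh₀: take L = L₀·Dx.
L = 64·Dx + (4 + 24·x + 48·x^2 + 32·x^3)·Dx^2 + (1 + 8·x + 24·x^2 + 32·x^3 + 16·x^4)·Dx^3  (order 3).
h: a_k = 0, 3, 0, -32, 96, -128, -512/3, 25088/15, -31488/5, …
ICs: h(0) = 0, h′(0) = 3, h′′(0) = 0.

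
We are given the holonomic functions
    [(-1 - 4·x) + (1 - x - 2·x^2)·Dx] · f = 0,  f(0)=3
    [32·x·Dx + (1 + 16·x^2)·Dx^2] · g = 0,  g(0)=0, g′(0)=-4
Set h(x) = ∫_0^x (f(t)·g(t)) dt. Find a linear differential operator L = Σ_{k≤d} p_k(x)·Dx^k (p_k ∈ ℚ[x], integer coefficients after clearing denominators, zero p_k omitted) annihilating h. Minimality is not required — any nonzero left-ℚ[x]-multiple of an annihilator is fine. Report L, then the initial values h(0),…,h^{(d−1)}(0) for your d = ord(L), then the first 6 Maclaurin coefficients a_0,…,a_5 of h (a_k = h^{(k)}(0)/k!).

f: a_k = 3, 3, 9, 15, 33, 63, …
g: a_k = 0, -4, 0, 64/3, 0, -1024/5, …
Product ⇒ symmetric product L₀, ord ≤ 2.
Integrate: L := L₀·Dx.
L = (4 + 32·x + 192·x^2)·Dx + (2 - 24·x + 64·x^2 + 192·x^3)·Dx^2 + (-1 + x - 14·x^2 + 16·x^3 + 32·x^4)·Dx^3  (order 3).
h: a_k = 0, 0, -6, -4, 7, 4/5, …
ICs: h(0) = 0, h′(0) = 0, h′′(0) = -12.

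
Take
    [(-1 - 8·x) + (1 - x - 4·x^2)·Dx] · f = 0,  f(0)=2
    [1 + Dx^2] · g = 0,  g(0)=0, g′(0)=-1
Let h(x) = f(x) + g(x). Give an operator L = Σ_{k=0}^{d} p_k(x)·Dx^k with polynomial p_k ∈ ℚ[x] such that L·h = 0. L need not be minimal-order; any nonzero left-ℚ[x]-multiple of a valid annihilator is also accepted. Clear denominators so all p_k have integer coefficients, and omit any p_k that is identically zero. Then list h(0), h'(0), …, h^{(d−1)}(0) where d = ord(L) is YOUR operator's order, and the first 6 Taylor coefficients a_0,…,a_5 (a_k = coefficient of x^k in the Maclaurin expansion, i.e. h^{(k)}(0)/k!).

f: a_k = 2, 2, 10, 18, 58, 130, …
g: a_k = 0, -1, 0, 1/6, 0, -1/120, …
Weyl lclm of L_f,L_g ⇒ L₀ (ord ≤ 3).
L = (55 + 486·x + 553·x^2 + 1488·x^3 + 80·x^4 + 128·x^5) + (-11 - 11·x - 23·x^2 + 169·x^3 + 348·x^4 + 48·x^5 + 64·x^6)·Dx + (55 + 486·x + 553·x^2 + 1488·x^3 + 80·x^4 + 128·x^5)·Dx^2 + (-11 - 11·x - 23·x^2 + 169·x^3 + 348·x^4 + 48·x^5 + 64·x^6)·Dx^3  (order 3).
h: a_k = 2, 1, 10, 109/6, 58, 15599/120, …
ICs: h(0) = 2, h′(0) = 1, h′′(0) = 20.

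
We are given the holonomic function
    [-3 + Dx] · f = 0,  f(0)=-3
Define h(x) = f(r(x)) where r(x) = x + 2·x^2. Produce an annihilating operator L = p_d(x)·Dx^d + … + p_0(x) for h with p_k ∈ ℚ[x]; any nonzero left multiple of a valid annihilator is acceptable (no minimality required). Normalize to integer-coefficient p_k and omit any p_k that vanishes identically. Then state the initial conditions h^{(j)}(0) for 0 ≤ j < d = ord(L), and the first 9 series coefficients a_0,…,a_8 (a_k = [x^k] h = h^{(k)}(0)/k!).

L = (-3 - 12·x) + Dx  (order 1).
h: a_k = -3, -9, -63/2, -135/2, -1161/8, -9963/40, -33183/80, -338661/560, -760671/896, …
ICs: h(0) = -3.

f: a_k = -3, -9, -27/2, -27/2, -81/8, -243/40, -243/80, -729/560, -2187/4480, …
Substitute x→r, Dx→(1/r')Dx; clear ⇒ L₀.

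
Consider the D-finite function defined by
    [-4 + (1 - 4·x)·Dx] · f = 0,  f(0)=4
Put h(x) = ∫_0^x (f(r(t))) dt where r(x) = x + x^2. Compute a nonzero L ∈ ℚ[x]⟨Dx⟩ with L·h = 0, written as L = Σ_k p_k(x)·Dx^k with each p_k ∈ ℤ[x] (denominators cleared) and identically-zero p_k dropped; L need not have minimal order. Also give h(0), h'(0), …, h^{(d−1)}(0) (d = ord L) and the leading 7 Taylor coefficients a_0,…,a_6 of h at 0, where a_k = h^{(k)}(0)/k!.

L = (4 + 8·x)·Dx + (-1 + 4·x + 4·x^2)·Dx^2  (order 2).
h: a_k = 0, 4, 8, 80/3, 96, 1856/5, 4480/3, …
ICs: h(0) = 0, h′(0) = 4.

f: a_k = 4, 16, 64, 256, 1024, 4096, 16384, …
f∘r: x↦r, Dx↦Dx/r' in L_f ⇒ L₀.
h=∫h₀ ⇒ L = L₀·Dx.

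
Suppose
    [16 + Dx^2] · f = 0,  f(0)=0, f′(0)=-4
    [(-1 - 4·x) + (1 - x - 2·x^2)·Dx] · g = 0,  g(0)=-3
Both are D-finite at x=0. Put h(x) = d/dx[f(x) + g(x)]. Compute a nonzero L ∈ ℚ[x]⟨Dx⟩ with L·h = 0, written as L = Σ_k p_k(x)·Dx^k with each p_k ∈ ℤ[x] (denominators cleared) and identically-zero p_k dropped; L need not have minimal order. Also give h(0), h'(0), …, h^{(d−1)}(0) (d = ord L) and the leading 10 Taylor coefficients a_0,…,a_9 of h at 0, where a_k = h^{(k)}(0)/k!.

f: a_k = 0, -4, 0, 32/3, 0, -128/15, 0, 1024/315, 0, -2048/2835, …
g: a_k = -3, -3, -9, -15, -33, -63, -129, -255, -513, -1023, …
Sum ⇒ L₀ = lclm(L_f,L_g) in ℚ(x)⟨Dx⟩.
Differentiate: ansatz ord ≤ ord L₀ ⇒ L.
L = (2880 + 9600·x + 20736·x^2 + 7680·x^3 + 15360·x^4 + 18432·x^5 + 12288·x^6) + (-368 - 1040·x + 2400·x^2 + 2048·x^3 - 2560·x^4 + 1536·x^5 + 7168·x^6 + 4096·x^7)·Dx + (180 + 600·x + 1296·x^2 + 480·x^3 + 960·x^4 + 1152·x^5 + 768·x^6)·Dx^2 + (-23 - 65·x + 150·x^2 + 128·x^3 - 160·x^4 + 96·x^5 + 448·x^6 + 256·x^7)·Dx^3  (order 3).
h: a_k = -7, -18, -13, -132, -1073/3, -774, -79301/45, -4104, -2902253/315, -20490, …
ICs: h(0) = -7, h′(0) = -18, h′′(0) = -26.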